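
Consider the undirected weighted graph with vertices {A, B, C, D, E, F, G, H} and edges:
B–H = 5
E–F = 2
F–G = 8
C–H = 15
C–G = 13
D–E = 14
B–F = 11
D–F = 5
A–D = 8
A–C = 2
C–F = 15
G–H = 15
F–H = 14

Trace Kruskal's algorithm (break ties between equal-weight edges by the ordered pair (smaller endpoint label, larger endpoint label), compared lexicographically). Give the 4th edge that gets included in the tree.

Kruskal: consider edges lightest-first.
A–C (2): add — endpoints in different components.
E–F (2): add — endpoints in different components.
B–H (5): add — endpoints in different components.
D–F (5): add — endpoints in different components.
A–D (8): add — endpoints in different components.
F–G (8): add — endpoints in different components.
B–F (11): add — endpoints in different components.
The 4th edge added is D–F.

D-F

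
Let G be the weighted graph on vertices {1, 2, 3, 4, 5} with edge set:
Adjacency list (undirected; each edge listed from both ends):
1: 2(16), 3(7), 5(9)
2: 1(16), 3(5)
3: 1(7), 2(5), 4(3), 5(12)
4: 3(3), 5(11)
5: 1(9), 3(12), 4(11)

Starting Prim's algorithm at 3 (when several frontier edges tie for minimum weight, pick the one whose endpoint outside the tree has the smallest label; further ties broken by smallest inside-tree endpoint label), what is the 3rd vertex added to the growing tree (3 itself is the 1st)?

2

Grow the tree from 3 using Prim:
Step 1: cheapest edge leaving the tree is 3 4 (3); add 4.
Step 2: cheapest edge leaving the tree is 2 3 (5); add 2.
Step 3: cheapest edge leaving the tree is 1 3 (7); add 1.
Step 4: cheapest edge leaving the tree is 1 5 (9); add 5.
Vertex order: 3, 4, 2, 1, 5. The 3rd vertex is 2.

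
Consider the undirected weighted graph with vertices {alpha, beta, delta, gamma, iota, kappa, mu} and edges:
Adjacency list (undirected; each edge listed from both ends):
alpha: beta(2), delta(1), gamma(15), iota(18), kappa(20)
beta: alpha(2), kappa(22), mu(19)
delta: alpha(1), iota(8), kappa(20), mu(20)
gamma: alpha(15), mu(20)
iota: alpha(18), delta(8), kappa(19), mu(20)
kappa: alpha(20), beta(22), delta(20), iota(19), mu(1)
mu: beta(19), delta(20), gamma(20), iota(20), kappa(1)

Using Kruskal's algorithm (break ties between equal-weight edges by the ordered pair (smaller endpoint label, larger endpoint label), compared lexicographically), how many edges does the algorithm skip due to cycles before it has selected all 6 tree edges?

Kruskal's algorithm — process edges by increasing weight (ties by edge label):
alpha—delta (1): add — endpoints in different components.
kappa—mu (1): add — endpoints in different components.
alpha—beta (2): add — endpoints in different components.
delta—iota (8): add — endpoints in different components.
alpha—gamma (15): add — endpoints in different components.
alpha—iota (18): skip — iota and alpha already connected.
beta—mu (19): add — endpoints in different components.
Edges rejected before the tree was complete: 1.

1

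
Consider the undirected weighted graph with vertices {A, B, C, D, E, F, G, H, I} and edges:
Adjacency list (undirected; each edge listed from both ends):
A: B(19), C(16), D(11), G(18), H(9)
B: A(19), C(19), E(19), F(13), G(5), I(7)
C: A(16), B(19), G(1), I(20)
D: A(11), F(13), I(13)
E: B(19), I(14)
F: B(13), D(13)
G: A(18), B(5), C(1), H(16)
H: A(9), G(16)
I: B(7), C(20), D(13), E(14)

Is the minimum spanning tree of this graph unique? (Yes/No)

No

Kruskal: consider edges lightest-first.
C G (1): add — endpoints in different components.
B G (5): add — endpoints in different components.
B I (7): add — endpoints in different components.
A H (9): add — endpoints in different components.
A D (11): add — endpoints in different components.
B F (13): add — endpoints in different components.
D F (13): add — endpoints in different components.
D I (13): skip — D and I already connected.
E I (14): add — endpoints in different components.
Non-tree edge D I has weight 13, equal to the heaviest edge on its tree cycle — swapping gives another MST of the same weight. Not unique.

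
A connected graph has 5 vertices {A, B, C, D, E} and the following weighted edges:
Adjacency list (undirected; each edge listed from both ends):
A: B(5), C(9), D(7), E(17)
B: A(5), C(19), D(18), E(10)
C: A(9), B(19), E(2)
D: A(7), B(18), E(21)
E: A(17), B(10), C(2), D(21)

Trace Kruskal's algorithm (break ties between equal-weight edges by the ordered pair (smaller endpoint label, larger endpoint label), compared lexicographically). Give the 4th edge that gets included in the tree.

Kruskal's algorithm — process edges by increasing weight (ties by edge label):
C-E (2): add. Components now {A} {B} {C,E} {D}
A-B (5): add. Components now {A,B} {C,E} {D}
A-D (7): add. Components now {A,B,D} {C,E}
A-C (9): add. Components now {A,B,C,D,E}
The 4th edge added is A-C.

A-C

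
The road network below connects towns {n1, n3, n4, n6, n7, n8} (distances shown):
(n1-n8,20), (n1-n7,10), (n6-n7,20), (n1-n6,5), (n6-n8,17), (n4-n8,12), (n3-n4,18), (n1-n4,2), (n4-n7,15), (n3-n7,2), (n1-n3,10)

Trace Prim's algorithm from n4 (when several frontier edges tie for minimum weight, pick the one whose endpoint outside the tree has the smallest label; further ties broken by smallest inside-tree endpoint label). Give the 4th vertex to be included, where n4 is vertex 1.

Prim, starting at n4.
Step 1: frontier [n1-n4 2, n4-n8 12, n4-n7 15, n3-n4 18] → take n1-n4 (2); add n1.
Step 2: frontier [n1-n6 5, n1-n3 10, n1-n7 10, n1-n8 20, n4-n8 12, n4-n7 15, n3-n4 18] → take n1-n6 (5); add n6.
Step 3: frontier [n1-n3 10, n1-n7 10, n1-n8 20, n4-n8 12, n4-n7 15, n3-n4 18, n6-n8 17, n6-n7 20] → take n1-n3 (10); add n3.
Step 4: frontier [n1-n7 10, n1-n8 20, n3-n7 2, n4-n8 12, n4-n7 15, n6-n8 17, n6-n7 20] → take n3-n7 (2); add n7.
Step 5: frontier [n1-n8 20, n4-n8 12, n6-n8 17] → take n4-n8 (12); add n8.
Vertex order: n4, n1, n6, n3, n7, n8. The 4th vertex is n3.

n3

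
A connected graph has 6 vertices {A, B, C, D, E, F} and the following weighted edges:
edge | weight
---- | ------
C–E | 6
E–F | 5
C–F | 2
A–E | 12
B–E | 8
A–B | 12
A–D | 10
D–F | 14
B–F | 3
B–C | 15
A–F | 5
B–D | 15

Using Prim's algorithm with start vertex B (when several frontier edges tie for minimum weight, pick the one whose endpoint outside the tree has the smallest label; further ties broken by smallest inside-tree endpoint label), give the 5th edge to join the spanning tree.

A-D

Grow the tree from B using Prim:
Step 1: frontier [B–F 3, B–E 8, A–B 12, B–C 15, B–D 15] → take B–F (3); add F.
Step 2: frontier [B–E 8, A–B 12, B–C 15, B–D 15, C–F 2, A–F 5, E–F 5, D–F 14] → take C–F (2); add C.
Step 3: frontier [B–E 8, A–B 12, B–D 15, C–E 6, A–F 5, E–F 5, D–F 14] → take A–F (5); add A.
Step 4: frontier [A–D 10, A–E 12, B–E 8, B–D 15, C–E 6, E–F 5, D–F 14] → take E–F (5); add E.
Step 5: frontier [A–D 10, B–D 15, D–F 14] → take A–D (10); add D.
The 5th edge added is A–D.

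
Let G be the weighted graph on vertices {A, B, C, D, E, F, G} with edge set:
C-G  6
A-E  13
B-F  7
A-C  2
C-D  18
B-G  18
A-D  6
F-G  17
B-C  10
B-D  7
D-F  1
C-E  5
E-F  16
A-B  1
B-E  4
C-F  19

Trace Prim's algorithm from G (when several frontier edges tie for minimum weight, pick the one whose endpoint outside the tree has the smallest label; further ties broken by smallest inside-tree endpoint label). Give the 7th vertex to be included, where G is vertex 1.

Prim, starting at G.
Step 1: cheapest edge leaving the tree is C-G (6); add C.
Step 2: cheapest edge leaving the tree is A-C (2); add A.
Step 3: cheapest edge leaving the tree is A-B (1); add B.
Step 4: cheapest edge leaving the tree is B-E (4); add E.
Step 5: cheapest edge leaving the tree is A-D (6); add D.
Step 6: cheapest edge leaving the tree is D-F (1); add F.
Vertex order: G, C, A, B, E, D, F. The 7th vertex is F.

F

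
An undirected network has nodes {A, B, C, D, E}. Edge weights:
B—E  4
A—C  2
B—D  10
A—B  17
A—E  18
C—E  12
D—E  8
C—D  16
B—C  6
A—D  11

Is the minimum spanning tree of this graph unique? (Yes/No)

Yes

Sort edges by weight, then run Kruskal:
A—C (2): add. Components now {A,C} {B} {D} {E}
B—E (4): add. Components now {A,C} {B,E} {D}
B—C (6): add. Components now {A,B,C,E} {D}
D—E (8): add. Components now {A,B,C,D,E}
Every non-tree edge has weight strictly greater than the heaviest edge on the tree path between its endpoints, so the MST is unique.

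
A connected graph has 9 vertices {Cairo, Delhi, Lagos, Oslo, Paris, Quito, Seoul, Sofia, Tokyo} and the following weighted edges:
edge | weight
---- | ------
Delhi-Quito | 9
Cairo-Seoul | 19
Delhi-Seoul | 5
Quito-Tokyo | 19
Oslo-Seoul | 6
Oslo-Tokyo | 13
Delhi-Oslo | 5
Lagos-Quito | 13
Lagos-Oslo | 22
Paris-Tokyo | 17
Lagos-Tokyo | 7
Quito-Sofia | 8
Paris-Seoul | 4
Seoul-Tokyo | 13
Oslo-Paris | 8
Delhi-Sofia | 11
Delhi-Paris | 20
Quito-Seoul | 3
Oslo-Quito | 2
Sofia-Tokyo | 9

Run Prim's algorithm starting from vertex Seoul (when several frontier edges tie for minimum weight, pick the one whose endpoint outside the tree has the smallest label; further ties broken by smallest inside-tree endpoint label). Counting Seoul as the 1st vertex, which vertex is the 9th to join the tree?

Cairo

Grow the tree from Seoul using Prim:
Step 1: cheapest edge leaving the tree is Quito-Seoul (3); add Quito.
Step 2: cheapest edge leaving the tree is Oslo-Quito (2); add Oslo.
Step 3: cheapest edge leaving the tree is Paris-Seoul (4); add Paris.
Step 4: cheapest edge leaving the tree is Delhi-Oslo (5); add Delhi.
Step 5: cheapest edge leaving the tree is Quito-Sofia (8); add Sofia.
Step 6: cheapest edge leaving the tree is Sofia-Tokyo (9); add Tokyo.
Step 7: cheapest edge leaving the tree is Lagos-Tokyo (7); add Lagos.
Step 8: cheapest edge leaving the tree is Cairo-Seoul (19); add Cairo.
Vertex order: Seoul, Quito, Oslo, Paris, Delhi, Sofia, Tokyo, Lagos, Cairo. The 9th vertex is Cairo.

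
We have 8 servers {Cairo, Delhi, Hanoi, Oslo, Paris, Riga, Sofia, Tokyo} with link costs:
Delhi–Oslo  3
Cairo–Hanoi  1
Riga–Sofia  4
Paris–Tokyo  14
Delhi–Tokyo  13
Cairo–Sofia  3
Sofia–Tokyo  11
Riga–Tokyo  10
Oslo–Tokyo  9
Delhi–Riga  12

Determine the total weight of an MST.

Sort edges by weight, then run Kruskal:
Cairo–Hanoi (1): add — endpoints in different components.
Cairo–Sofia (3): add — endpoints in different components.
Delhi–Oslo (3): add — endpoints in different components.
Riga–Sofia (4): add — endpoints in different components.
Oslo–Tokyo (9): add — endpoints in different components.
Riga–Tokyo (10): add — endpoints in different components.
Sofia–Tokyo (11): skip — Sofia and Tokyo already connected.
Delhi–Riga (12): skip — Riga and Delhi already connected.
Delhi–Tokyo (13): skip — Delhi and Tokyo already connected.
Paris–Tokyo (14): add — endpoints in different components.
MST edges: Cairo–Hanoi, Cairo–Sofia, Delhi–Oslo, Riga–Sofia, Oslo–Tokyo, Riga–Tokyo, Paris–Tokyo; total weight 1+3+3+4+9+10+14 = 44.

44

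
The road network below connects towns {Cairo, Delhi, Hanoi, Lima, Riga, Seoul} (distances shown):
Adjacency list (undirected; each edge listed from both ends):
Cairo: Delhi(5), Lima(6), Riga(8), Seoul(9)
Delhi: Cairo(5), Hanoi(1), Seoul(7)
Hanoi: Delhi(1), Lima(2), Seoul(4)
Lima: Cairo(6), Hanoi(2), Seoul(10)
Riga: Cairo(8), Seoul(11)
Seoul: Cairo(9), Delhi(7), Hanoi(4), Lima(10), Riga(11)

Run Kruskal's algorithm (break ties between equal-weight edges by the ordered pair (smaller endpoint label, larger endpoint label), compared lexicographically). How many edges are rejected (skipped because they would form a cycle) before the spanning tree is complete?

2

Kruskal: consider edges lightest-first.
Delhi—Hanoi (1): add. Components now {Riga} {Delhi,Hanoi} {Lima} {Cairo} {Seoul}
Hanoi—Lima (2): add. Components now {Riga} {Delhi,Hanoi,Lima} {Cairo} {Seoul}
Hanoi—Seoul (4): add. Components now {Riga} {Delhi,Hanoi,Lima,Seoul} {Cairo}
Cairo—Delhi (5): add. Components now {Riga} {Cairo,Delhi,Hanoi,Lima,Seoul}
Cairo—Lima (6): skip — Lima and Cairo already connected.
Delhi—Seoul (7): skip — Delhi and Seoul already connected.
Cairo—Riga (8): add. Components now {Cairo,Delhi,Hanoi,Lima,Riga,Seoul}
Edges rejected before the tree was complete: 2.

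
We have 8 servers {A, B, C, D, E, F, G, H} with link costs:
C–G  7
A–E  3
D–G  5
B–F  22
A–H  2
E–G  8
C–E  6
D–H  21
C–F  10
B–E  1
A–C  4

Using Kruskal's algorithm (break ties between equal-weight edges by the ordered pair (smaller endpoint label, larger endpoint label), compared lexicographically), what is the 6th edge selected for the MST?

Sort edges by weight, then run Kruskal:
B–E (1): add — endpoints in different components.
A–H (2): add — endpoints in different components.
A–E (3): add — endpoints in different components.
A–C (4): add — endpoints in different components.
D–G (5): add — endpoints in different components.
C–E (6): skip — C and E already connected.
C–G (7): add — endpoints in different components.
E–G (8): skip — E and G already connected.
C–F (10): add — endpoints in different components.
The 6th edge added is C–G.

C-G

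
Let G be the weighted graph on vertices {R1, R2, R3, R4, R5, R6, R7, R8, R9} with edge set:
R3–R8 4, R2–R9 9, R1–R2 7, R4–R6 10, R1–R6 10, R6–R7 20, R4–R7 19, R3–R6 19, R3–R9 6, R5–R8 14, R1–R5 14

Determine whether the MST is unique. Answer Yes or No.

No

Kruskal: consider edges lightest-first.
R3–R8 (4): add — endpoints in different components.
R3–R9 (6): add — endpoints in different components.
R1–R2 (7): add — endpoints in different components.
R2–R9 (9): add — endpoints in different components.
R1–R6 (10): add — endpoints in different components.
R4–R6 (10): add — endpoints in different components.
R1–R5 (14): add — endpoints in different components.
R5–R8 (14): skip — R5 and R8 already connected.
R3–R6 (19): skip — R3 and R6 already connected.
R4–R7 (19): add — endpoints in different components.
Non-tree edge R5–R8 has weight 14, equal to the heaviest edge on its tree cycle — swapping gives another MST of the same weight. Not unique.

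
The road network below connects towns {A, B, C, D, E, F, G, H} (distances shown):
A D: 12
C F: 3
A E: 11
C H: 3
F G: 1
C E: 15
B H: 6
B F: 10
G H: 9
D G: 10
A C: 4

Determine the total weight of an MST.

38

Prim's algorithm from F:
Step 1: frontier [F G 1, C F 3, B F 10] → take F G (1); add G.
Step 2: frontier [C F 3, B F 10, G H 9, D G 10] → take C F (3); add C.
Step 3: frontier [C H 3, A C 4, C E 15, B F 10, G H 9, D G 10] → take C H (3); add H.
Step 4: frontier [A C 4, C E 15, B F 10, D G 10, B H 6] → take A C (4); add A.
Step 5: frontier [A E 11, A D 12, C E 15, B F 10, D G 10, B H 6] → take B H (6); add B.
Step 6: frontier [A E 11, A D 12, C E 15, D G 10] → take D G (10); add D.
Step 7: frontier [A E 11, C E 15] → take A E (11); add E.
MST edges: F G, C F, C H, A C, B H, D G, A E; total weight 1+3+3+4+6+10+11 = 38.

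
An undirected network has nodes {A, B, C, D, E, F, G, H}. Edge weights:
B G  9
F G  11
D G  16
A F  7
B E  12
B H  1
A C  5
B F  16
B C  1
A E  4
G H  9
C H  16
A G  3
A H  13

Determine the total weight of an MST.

Kruskal: consider edges lightest-first.
B C (1): add — endpoints in different components.
B H (1): add — endpoints in different components.
A G (3): add — endpoints in different components.
A E (4): add — endpoints in different components.
A C (5): add — endpoints in different components.
A F (7): add — endpoints in different components.
B G (9): skip — B and G already connected.
G H (9): skip — G and H already connected.
F G (11): skip — F and G already connected.
B E (12): skip — B and E already connected.
A H (13): skip — A and H already connected.
B F (16): skip — B and F already connected.
C H (16): skip — C and H already connected.
D G (16): add — endpoints in different components.
MST edges: B C, B H, A G, A E, A C, A F, D G; total weight 1+1+3+4+5+7+16 = 37.

37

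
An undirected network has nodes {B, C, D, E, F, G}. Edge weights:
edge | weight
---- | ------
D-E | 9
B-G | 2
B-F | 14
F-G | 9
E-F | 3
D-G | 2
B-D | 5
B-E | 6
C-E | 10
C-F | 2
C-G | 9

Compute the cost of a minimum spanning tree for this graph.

15

Prim, starting at F.
Step 1: frontier [C-F 2, E-F 3, F-G 9, B-F 14] → take C-F (2); add C.
Step 2: frontier [C-G 9, C-E 10, E-F 3, F-G 9, B-F 14] → take E-F (3); add E.
Step 3: frontier [C-G 9, B-E 6, D-E 9, F-G 9, B-F 14] → take B-E (6); add B.
Step 4: frontier [B-G 2, B-D 5, C-G 9, D-E 9, F-G 9] → take B-G (2); add G.
Step 5: frontier [B-D 5, D-E 9, D-G 2] → take D-G (2); add D.
MST edges: C-F, E-F, B-E, B-G, D-G; total weight 2+3+6+2+2 = 15.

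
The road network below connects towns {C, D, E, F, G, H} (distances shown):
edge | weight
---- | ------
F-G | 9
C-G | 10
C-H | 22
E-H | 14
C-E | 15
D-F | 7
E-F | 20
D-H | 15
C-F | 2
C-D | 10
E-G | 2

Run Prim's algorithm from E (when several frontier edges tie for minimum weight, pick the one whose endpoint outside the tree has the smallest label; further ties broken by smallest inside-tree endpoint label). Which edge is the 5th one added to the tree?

Prim's algorithm from E:
Step 1: frontier [E-G 2, E-H 14, C-E 15, E-F 20] → take E-G (2); add G.
Step 2: frontier [E-H 14, C-E 15, E-F 20, F-G 9, C-G 10] → take F-G (9); add F.
Step 3: frontier [E-H 14, C-E 15, C-F 2, D-F 7, C-G 10] → take C-F (2); add C.
Step 4: frontier [C-D 10, C-H 22, E-H 14, D-F 7] → take D-F (7); add D.
Step 5: frontier [C-H 22, D-H 15, E-H 14] → take E-H (14); add H.
The 5th edge added is E-H.

E-H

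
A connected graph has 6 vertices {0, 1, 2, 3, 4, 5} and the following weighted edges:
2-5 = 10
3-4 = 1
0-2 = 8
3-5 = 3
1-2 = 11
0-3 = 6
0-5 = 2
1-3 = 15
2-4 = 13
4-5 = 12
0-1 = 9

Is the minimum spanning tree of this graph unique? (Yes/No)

Yes

Sort edges by weight, then run Kruskal:
3-4 (1): add. Components now {0} {1} {2} {3,4} {5}
0-5 (2): add. Components now {0,5} {1} {2} {3,4}
3-5 (3): add. Components now {0,3,4,5} {1} {2}
0-3 (6): skip — 0 and 3 already connected.
0-2 (8): add. Components now {0,2,3,4,5} {1}
0-1 (9): add. Components now {0,1,2,3,4,5}
Every non-tree edge has weight strictly greater than the heaviest edge on the tree path between its endpoints, so the MST is unique.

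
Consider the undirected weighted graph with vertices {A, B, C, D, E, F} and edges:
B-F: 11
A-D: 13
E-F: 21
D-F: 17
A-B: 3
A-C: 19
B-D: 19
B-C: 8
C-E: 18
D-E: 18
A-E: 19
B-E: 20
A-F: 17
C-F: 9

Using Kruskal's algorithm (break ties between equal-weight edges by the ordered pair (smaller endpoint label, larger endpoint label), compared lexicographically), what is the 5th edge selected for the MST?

Sort edges by weight, then run Kruskal:
A-B (3): add — endpoints in different components.
B-C (8): add — endpoints in different components.
C-F (9): add — endpoints in different components.
B-F (11): skip — B and F already connected.
A-D (13): add — endpoints in different components.
A-F (17): skip — A and F already connected.
D-F (17): skip — D and F already connected.
C-E (18): add — endpoints in different components.
The 5th edge added is C-E.

C-E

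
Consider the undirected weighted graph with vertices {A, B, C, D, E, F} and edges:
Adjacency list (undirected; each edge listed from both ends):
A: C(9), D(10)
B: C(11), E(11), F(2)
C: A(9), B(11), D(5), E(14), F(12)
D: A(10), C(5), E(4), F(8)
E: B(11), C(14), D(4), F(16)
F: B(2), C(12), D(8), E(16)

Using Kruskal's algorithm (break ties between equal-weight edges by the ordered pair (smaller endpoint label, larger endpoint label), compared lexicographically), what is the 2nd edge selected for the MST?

D-E

Kruskal's algorithm — process edges by increasing weight (ties by edge label):
B–F (2): add. Components now {A} {B,F} {C} {D} {E}
D–E (4): add. Components now {A} {B,F} {C} {D,E}
C–D (5): add. Components now {A} {B,F} {C,D,E}
D–F (8): add. Components now {A} {B,C,D,E,F}
A–C (9): add. Components now {A,B,C,D,E,F}
The 2nd edge added is D–E.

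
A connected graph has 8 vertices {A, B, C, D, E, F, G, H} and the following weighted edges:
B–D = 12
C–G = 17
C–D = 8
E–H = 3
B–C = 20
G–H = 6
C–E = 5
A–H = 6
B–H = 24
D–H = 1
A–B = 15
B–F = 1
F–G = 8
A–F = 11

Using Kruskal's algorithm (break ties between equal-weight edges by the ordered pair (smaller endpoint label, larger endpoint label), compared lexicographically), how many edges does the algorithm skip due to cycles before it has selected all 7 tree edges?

1

Kruskal's algorithm — process edges by increasing weight (ties by edge label):
B–F (1): add — endpoints in different components.
D–H (1): add — endpoints in different components.
E–H (3): add — endpoints in different components.
C–E (5): add — endpoints in different components.
A–H (6): add — endpoints in different components.
G–H (6): add — endpoints in different components.
C–D (8): skip — C and D already connected.
F–G (8): add — endpoints in different components.
Edges rejected before the tree was complete: 1.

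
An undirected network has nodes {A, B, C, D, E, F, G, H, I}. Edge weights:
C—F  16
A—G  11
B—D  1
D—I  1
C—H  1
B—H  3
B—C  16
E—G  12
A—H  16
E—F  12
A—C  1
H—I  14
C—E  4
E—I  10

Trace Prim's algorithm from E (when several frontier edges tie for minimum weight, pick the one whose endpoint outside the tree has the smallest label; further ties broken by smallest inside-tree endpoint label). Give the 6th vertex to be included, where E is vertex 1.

D

Prim, starting at E.
Step 1: cheapest edge leaving the tree is C—E (4); add C.
Step 2: cheapest edge leaving the tree is A—C (1); add A.
Step 3: cheapest edge leaving the tree is C—H (1); add H.
Step 4: cheapest edge leaving the tree is B—H (3); add B.
Step 5: cheapest edge leaving the tree is B—D (1); add D.
Step 6: cheapest edge leaving the tree is D—I (1); add I.
Step 7: cheapest edge leaving the tree is A—G (11); add G.
Step 8: cheapest edge leaving the tree is E—F (12); add F.
Vertex order: E, C, A, H, B, D, I, G, F. The 6th vertex is D.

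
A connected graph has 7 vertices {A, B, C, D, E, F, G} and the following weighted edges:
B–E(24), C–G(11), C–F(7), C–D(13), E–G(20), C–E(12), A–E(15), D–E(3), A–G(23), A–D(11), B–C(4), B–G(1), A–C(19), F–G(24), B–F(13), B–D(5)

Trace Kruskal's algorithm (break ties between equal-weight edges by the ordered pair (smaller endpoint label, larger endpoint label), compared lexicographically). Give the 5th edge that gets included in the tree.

C-F

Kruskal's algorithm — process edges by increasing weight (ties by edge label):
B–G (1): add — endpoints in different components.
D–E (3): add — endpoints in different components.
B–C (4): add — endpoints in different components.
B–D (5): add — endpoints in different components.
C–F (7): add — endpoints in different components.
A–D (11): add — endpoints in different components.
The 5th edge added is C–F.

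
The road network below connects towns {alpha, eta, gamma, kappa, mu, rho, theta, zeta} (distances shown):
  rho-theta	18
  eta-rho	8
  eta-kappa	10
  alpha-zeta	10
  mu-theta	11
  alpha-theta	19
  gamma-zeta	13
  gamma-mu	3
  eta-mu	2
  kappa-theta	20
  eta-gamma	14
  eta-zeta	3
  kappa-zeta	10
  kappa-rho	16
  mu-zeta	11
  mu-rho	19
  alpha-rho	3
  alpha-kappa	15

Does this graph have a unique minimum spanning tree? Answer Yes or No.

Kruskal's algorithm — process edges by increasing weight (ties by edge label):
eta-mu (2): add — endpoints in different components.
alpha-rho (3): add — endpoints in different components.
eta-zeta (3): add — endpoints in different components.
gamma-mu (3): add — endpoints in different components.
eta-rho (8): add — endpoints in different components.
alpha-zeta (10): skip — alpha and zeta already connected.
eta-kappa (10): add — endpoints in different components.
kappa-zeta (10): skip — zeta and kappa already connected.
mu-theta (11): add — endpoints in different components.
Non-tree edge kappa-zeta has weight 10, equal to the heaviest edge on its tree cycle — swapping gives another MST of the same weight. Not unique.

No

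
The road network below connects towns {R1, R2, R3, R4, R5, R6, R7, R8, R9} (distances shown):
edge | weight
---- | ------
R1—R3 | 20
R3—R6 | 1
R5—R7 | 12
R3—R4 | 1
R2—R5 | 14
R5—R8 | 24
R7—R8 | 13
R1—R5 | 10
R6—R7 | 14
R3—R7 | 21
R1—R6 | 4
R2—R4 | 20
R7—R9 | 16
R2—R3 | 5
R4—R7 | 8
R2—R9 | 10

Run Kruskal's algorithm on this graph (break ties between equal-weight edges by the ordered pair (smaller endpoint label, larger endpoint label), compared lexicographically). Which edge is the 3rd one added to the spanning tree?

R1-R6

Kruskal's algorithm — process edges by increasing weight (ties by edge label):
R3—R4 (1): add — endpoints in different components.
R3—R6 (1): add — endpoints in different components.
R1—R6 (4): add — endpoints in different components.
R2—R3 (5): add — endpoints in different components.
R4—R7 (8): add — endpoints in different components.
R1—R5 (10): add — endpoints in different components.
R2—R9 (10): add — endpoints in different components.
R5—R7 (12): skip — R7 and R5 already connected.
R7—R8 (13): add — endpoints in different components.
The 3rd edge added is R1—R6.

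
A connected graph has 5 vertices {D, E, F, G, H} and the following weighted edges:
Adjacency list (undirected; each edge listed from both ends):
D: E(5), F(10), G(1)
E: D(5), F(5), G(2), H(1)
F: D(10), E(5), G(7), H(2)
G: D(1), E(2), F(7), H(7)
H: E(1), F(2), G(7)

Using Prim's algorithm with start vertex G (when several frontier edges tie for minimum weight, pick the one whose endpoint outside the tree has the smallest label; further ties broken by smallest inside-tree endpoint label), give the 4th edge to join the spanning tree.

F-H

Prim's algorithm from G:
Step 1: frontier [D-G 1, E-G 2, F-G 7, G-H 7] → take D-G (1); add D.
Step 2: frontier [D-E 5, D-F 10, E-G 2, F-G 7, G-H 7] → take E-G (2); add E.
Step 3: frontier [D-F 10, E-H 1, E-F 5, F-G 7, G-H 7] → take E-H (1); add H.
Step 4: frontier [D-F 10, E-F 5, F-G 7, F-H 2] → take F-H (2); add F.
The 4th edge added is F-H.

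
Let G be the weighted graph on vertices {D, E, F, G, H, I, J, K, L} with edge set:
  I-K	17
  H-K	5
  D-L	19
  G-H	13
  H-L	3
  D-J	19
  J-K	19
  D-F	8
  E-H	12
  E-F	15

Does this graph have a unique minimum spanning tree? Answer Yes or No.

Kruskal's algorithm — process edges by increasing weight (ties by edge label):
H-L (3): add — endpoints in different components.
H-K (5): add — endpoints in different components.
D-F (8): add — endpoints in different components.
E-H (12): add — endpoints in different components.
G-H (13): add — endpoints in different components.
E-F (15): add — endpoints in different components.
I-K (17): add — endpoints in different components.
D-J (19): add — endpoints in different components.
Non-tree edge J-K has weight 19, equal to the heaviest edge on its tree cycle — swapping gives another MST of the same weight. Not unique.

No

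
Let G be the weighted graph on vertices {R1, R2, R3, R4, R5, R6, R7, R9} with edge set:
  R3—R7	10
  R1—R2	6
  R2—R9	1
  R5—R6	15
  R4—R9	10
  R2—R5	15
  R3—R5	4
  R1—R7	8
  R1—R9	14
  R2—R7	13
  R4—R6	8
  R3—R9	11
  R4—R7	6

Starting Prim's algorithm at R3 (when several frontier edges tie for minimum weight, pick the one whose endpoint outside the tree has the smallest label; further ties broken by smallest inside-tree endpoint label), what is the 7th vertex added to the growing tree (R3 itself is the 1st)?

R9

Prim, starting at R3.
Step 1: cheapest edge leaving the tree is R3—R5 (4); add R5.
Step 2: cheapest edge leaving the tree is R3—R7 (10); add R7.
Step 3: cheapest edge leaving the tree is R4—R7 (6); add R4.
Step 4: cheapest edge leaving the tree is R1—R7 (8); add R1.
Step 5: cheapest edge leaving the tree is R1—R2 (6); add R2.
Step 6: cheapest edge leaving the tree is R2—R9 (1); add R9.
Step 7: cheapest edge leaving the tree is R4—R6 (8); add R6.
Vertex order: R3, R5, R7, R4, R1, R2, R9, R6. The 7th vertex is R9.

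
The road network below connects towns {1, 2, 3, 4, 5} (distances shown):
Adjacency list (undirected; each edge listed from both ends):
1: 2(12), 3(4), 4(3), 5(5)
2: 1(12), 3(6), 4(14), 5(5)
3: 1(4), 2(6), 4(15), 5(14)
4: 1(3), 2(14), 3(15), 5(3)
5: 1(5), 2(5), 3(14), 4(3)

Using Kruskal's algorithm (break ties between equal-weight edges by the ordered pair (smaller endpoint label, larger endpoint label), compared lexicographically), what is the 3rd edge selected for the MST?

1-3

Kruskal: consider edges lightest-first.
1-4 (3): add. Components now {1,4} {2} {3} {5}
4-5 (3): add. Components now {1,4,5} {2} {3}
1-3 (4): add. Components now {1,3,4,5} {2}
1-5 (5): skip — 1 and 5 already connected.
2-5 (5): add. Components now {1,2,3,4,5}
The 3rd edge added is 1-3.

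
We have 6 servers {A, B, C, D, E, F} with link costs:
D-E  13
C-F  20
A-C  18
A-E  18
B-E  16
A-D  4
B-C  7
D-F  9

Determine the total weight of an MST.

Kruskal: consider edges lightest-first.
A-D (4): add — endpoints in different components.
B-C (7): add — endpoints in different components.
D-F (9): add — endpoints in different components.
D-E (13): add — endpoints in different components.
B-E (16): add — endpoints in different components.
MST edges: A-D, B-C, D-F, D-E, B-E; total weight 4+7+9+13+16 = 49.

49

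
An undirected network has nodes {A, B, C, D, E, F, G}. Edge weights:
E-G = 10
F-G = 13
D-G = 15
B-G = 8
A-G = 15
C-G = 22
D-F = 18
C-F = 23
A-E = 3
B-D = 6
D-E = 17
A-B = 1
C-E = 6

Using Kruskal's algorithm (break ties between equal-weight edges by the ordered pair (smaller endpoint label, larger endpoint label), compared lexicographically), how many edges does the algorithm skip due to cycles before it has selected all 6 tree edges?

Kruskal: consider edges lightest-first.
A-B (1): add. Components now {A,B} {C} {D} {E} {F} {G}
A-E (3): add. Components now {A,B,E} {C} {D} {F} {G}
B-D (6): add. Components now {A,B,D,E} {C} {F} {G}
C-E (6): add. Components now {A,B,C,D,E} {F} {G}
B-G (8): add. Components now {A,B,C,D,E,G} {F}
E-G (10): skip — E and G already connected.
F-G (13): add. Components now {A,B,C,D,E,F,G}
Edges rejected before the tree was complete: 1.

1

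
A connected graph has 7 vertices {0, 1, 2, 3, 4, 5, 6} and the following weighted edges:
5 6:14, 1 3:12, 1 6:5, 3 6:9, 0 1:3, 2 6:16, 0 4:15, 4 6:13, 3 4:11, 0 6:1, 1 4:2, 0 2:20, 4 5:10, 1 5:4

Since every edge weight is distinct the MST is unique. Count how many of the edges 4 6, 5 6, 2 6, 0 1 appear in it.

2

Kruskal's algorithm — process edges by increasing weight (ties by edge label):
0 6 (1): add — endpoints in different components.
1 4 (2): add — endpoints in different components.
0 1 (3): add — endpoints in different components.
1 5 (4): add — endpoints in different components.
1 6 (5): skip — 1 and 6 already connected.
3 6 (9): add — endpoints in different components.
4 5 (10): skip — 4 and 5 already connected.
3 4 (11): skip — 3 and 4 already connected.
1 3 (12): skip — 1 and 3 already connected.
4 6 (13): skip — 4 and 6 already connected.
5 6 (14): skip — 5 and 6 already connected.
0 4 (15): skip — 0 and 4 already connected.
2 6 (16): add — endpoints in different components.
MST edge set: {0 6, 1 4, 0 1, 1 5, 3 6, 2 6}.
Of the listed edges, {2 6, 0 1} are in the MST → 2.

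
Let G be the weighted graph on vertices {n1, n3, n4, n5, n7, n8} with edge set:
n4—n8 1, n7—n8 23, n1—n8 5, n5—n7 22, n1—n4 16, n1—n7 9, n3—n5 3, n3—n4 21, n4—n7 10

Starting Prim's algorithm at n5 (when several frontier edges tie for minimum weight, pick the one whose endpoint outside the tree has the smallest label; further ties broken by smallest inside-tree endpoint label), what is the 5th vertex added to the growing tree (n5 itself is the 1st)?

Prim, starting at n5.
Step 1: cheapest edge leaving the tree is n3—n5 (3); add n3.
Step 2: cheapest edge leaving the tree is n3—n4 (21); add n4.
Step 3: cheapest edge leaving the tree is n4—n8 (1); add n8.
Step 4: cheapest edge leaving the tree is n1—n8 (5); add n1.
Step 5: cheapest edge leaving the tree is n1—n7 (9); add n7.
Vertex order: n5, n3, n4, n8, n1, n7. The 5th vertex is n1.

n1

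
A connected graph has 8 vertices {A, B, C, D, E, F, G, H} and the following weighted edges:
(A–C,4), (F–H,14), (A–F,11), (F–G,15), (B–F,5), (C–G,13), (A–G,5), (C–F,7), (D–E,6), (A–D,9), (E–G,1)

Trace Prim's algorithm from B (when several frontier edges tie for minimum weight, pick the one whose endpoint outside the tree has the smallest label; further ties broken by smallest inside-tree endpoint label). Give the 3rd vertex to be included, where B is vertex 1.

Prim's algorithm from B:
Step 1: frontier [B–F 5] → take B–F (5); add F.
Step 2: frontier [C–F 7, A–F 11, F–H 14, F–G 15] → take C–F (7); add C.
Step 3: frontier [A–C 4, C–G 13, A–F 11, F–H 14, F–G 15] → take A–C (4); add A.
Step 4: frontier [A–G 5, A–D 9, C–G 13, F–H 14, F–G 15] → take A–G (5); add G.
Step 5: frontier [A–D 9, F–H 14, E–G 1] → take E–G (1); add E.
Step 6: frontier [A–D 9, D–E 6, F–H 14] → take D–E (6); add D.
Step 7: frontier [F–H 14] → take F–H (14); add H.
Vertex order: B, F, C, A, G, E, D, H. The 3rd vertex is C.

C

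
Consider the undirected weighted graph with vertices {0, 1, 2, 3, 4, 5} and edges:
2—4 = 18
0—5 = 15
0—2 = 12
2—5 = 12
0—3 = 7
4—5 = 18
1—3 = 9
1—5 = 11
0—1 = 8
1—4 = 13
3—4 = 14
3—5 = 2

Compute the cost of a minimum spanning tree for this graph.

Prim, starting at 4.
Step 1: frontier [1—4 13, 3—4 14, 2—4 18, 4—5 18] → take 1—4 (13); add 1.
Step 2: frontier [0—1 8, 1—3 9, 1—5 11, 3—4 14, 2—4 18, 4—5 18] → take 0—1 (8); add 0.
Step 3: frontier [0—3 7, 0—2 12, 0—5 15, 1—3 9, 1—5 11, 3—4 14, 2—4 18, 4—5 18] → take 0—3 (7); add 3.
Step 4: frontier [0—2 12, 0—5 15, 1—5 11, 3—5 2, 2—4 18, 4—5 18] → take 3—5 (2); add 5.
Step 5: frontier [0—2 12, 2—4 18, 2—5 12] → take 0—2 (12); add 2.
MST edges: 1—4, 0—1, 0—3, 3—5, 0—2; total weight 13+8+7+2+12 = 42.

42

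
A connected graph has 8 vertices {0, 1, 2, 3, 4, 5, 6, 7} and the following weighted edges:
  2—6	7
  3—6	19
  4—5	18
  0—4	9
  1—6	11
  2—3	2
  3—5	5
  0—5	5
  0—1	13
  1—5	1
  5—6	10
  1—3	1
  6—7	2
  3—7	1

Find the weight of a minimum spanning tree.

Sort edges by weight, then run Kruskal:
1—3 (1): add — endpoints in different components.
1—5 (1): add — endpoints in different components.
3—7 (1): add — endpoints in different components.
2—3 (2): add — endpoints in different components.
6—7 (2): add — endpoints in different components.
0—5 (5): add — endpoints in different components.
3—5 (5): skip — 3 and 5 already connected.
2—6 (7): skip — 2 and 6 already connected.
0—4 (9): add — endpoints in different components.
MST edges: 1—3, 1—5, 3—7, 2—3, 6—7, 0—5, 0—4; total weight 1+1+1+2+2+5+9 = 21.

21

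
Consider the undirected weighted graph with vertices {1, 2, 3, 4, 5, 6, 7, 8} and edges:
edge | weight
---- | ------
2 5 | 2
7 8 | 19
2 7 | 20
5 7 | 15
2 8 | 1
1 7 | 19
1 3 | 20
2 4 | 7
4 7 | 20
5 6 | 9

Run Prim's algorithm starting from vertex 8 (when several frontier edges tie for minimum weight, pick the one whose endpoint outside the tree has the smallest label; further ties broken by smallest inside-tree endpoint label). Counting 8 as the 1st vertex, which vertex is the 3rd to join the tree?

Grow the tree from 8 using Prim:
Step 1: frontier [2 8 1, 7 8 19] → take 2 8 (1); add 2.
Step 2: frontier [2 5 2, 2 4 7, 2 7 20, 7 8 19] → take 2 5 (2); add 5.
Step 3: frontier [2 4 7, 2 7 20, 5 6 9, 5 7 15, 7 8 19] → take 2 4 (7); add 4.
Step 4: frontier [2 7 20, 4 7 20, 5 6 9, 5 7 15, 7 8 19] → take 5 6 (9); add 6.
Step 5: frontier [2 7 20, 4 7 20, 5 7 15, 7 8 19] → take 5 7 (15); add 7.
Step 6: frontier [1 7 19] → take 1 7 (19); add 1.
Step 7: frontier [1 3 20] → take 1 3 (20); add 3.
Vertex order: 8, 2, 5, 4, 6, 7, 1, 3. The 3rd vertex is 5.

5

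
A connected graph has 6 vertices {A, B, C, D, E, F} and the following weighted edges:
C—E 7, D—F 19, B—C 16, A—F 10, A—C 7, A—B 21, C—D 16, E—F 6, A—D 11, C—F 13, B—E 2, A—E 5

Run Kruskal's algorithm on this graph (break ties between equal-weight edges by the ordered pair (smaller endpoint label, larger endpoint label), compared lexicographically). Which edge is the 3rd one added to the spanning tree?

Kruskal's algorithm — process edges by increasing weight (ties by edge label):
B—E (2): add — endpoints in different components.
A—E (5): add — endpoints in different components.
E—F (6): add — endpoints in different components.
A—C (7): add — endpoints in different components.
C—E (7): skip — C and E already connected.
A—F (10): skip — A and F already connected.
A—D (11): add — endpoints in different components.
The 3rd edge added is E—F.

E-F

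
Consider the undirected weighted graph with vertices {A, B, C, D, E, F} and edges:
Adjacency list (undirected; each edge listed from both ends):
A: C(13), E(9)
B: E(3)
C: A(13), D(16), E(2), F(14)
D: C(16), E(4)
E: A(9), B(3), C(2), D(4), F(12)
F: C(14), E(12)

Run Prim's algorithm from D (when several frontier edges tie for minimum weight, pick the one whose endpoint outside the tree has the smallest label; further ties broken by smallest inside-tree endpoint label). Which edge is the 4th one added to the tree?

A-E

Prim, starting at D.
Step 1: cheapest edge leaving the tree is D-E (4); add E.
Step 2: cheapest edge leaving the tree is C-E (2); add C.
Step 3: cheapest edge leaving the tree is B-E (3); add B.
Step 4: cheapest edge leaving the tree is A-E (9); add A.
Step 5: cheapest edge leaving the tree is E-F (12); add F.
The 4th edge added is A-E.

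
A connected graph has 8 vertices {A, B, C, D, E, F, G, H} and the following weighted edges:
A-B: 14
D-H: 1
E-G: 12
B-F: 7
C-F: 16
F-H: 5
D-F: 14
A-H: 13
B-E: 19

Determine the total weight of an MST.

Kruskal's algorithm — process edges by increasing weight (ties by edge label):
D-H (1): add — endpoints in different components.
F-H (5): add — endpoints in different components.
B-F (7): add — endpoints in different components.
E-G (12): add — endpoints in different components.
A-H (13): add — endpoints in different components.
A-B (14): skip — A and B already connected.
D-F (14): skip — D and F already connected.
C-F (16): add — endpoints in different components.
B-E (19): add — endpoints in different components.
MST edges: D-H, F-H, B-F, E-G, A-H, C-F, B-E; total weight 1+5+7+12+13+16+19 = 73.

73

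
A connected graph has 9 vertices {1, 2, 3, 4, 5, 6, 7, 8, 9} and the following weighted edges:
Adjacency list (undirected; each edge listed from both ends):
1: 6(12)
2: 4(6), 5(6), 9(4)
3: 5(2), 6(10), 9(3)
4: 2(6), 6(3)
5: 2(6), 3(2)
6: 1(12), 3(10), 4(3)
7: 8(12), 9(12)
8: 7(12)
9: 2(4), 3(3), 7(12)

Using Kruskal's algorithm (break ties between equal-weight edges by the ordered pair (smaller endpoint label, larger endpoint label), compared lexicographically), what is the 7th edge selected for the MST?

7-8

Kruskal: consider edges lightest-first.
3—5 (2): add — endpoints in different components.
3—9 (3): add — endpoints in different components.
4—6 (3): add — endpoints in different components.
2—9 (4): add — endpoints in different components.
2—4 (6): add — endpoints in different components.
2—5 (6): skip — 2 and 5 already connected.
3—6 (10): skip — 3 and 6 already connected.
1—6 (12): add — endpoints in different components.
7—8 (12): add — endpoints in different components.
7—9 (12): add — endpoints in different components.
The 7th edge added is 7—8.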